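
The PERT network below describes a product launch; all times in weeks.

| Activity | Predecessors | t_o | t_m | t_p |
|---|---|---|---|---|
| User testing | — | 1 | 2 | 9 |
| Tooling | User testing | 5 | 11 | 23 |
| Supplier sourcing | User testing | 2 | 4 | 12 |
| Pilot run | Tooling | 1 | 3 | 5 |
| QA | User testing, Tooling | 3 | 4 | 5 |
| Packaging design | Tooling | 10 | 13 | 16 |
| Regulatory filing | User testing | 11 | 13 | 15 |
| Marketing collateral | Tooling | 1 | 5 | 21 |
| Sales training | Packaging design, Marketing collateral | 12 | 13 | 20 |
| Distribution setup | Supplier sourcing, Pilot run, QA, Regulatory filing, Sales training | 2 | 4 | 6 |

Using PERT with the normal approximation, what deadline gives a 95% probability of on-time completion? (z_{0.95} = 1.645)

52.2 weeks

te_User testing = (1 + 4·2 + 9)/6 = 18/6 = 3; σ²_User testing = ((9−1)/6)² = 1.778
te_Tooling = (5 + 4·11 + 23)/6 = 72/6 = 12; σ²_Tooling = ((23−5)/6)² = 9.000
te_Supplier sourcing = (2 + 4·4 + 12)/6 = 30/6 = 5; σ²_Supplier sourcing = ((12−2)/6)² = 2.778
te_Pilot run = (1 + 4·3 + 5)/6 = 18/6 = 3; σ²_Pilot run = ((5−1)/6)² = 0.444
te_QA = (3 + 4·4 + 5)/6 = 24/6 = 4; σ²_QA = ((5−3)/6)² = 0.111
te_Packaging design = (10 + 4·13 + 16)/6 = 78/6 = 13; σ²_Packaging design = ((16−10)/6)² = 1.000
te_Regulatory filing = (11 + 4·13 + 15)/6 = 78/6 = 13; σ²_Regulatory filing = ((15−11)/6)² = 0.444
te_Marketing collateral = (1 + 4·5 + 21)/6 = 42/6 = 7; σ²_Marketing collateral = ((21−1)/6)² = 11.111
te_Sales training = (12 + 4·13 + 20)/6 = 84/6 = 14; σ²_Sales training = ((20−12)/6)² = 1.778
te_Distribution setup = (2 + 4·4 + 6)/6 = 24/6 = 4; σ²_Distribution setup = ((6−2)/6)² = 0.444

Forward pass:
ES_User testing = 0; EF_User testing = 3
ES_Tooling = 3; EF_Tooling = 3+12 = 15
ES_Supplier sourcing = 3; EF_Supplier sourcing = 3+5 = 8
ES_Pilot run = 15; EF_Pilot run = 15+3 = 18
ES_QA = max(EF_User testing=3, EF_Tooling=15) = 15; EF_QA = 15+4 = 19
ES_Packaging design = 15; EF_Packaging design = 15+13 = 28
ES_Regulatory filing = 3; EF_Regulatory filing = 3+13 = 16
ES_Marketing collateral = 15; EF_Marketing collateral = 15+7 = 22
ES_Sales training = max(EF_Packaging design=28, EF_Marketing collateral=22) = 28; EF_Sales training = 28+14 = 42
ES_Distribution setup = max(EF_Supplier sourcing=8, EF_Pilot run=18, EF_QA=19, EF_Regulatory filing=16, EF_Sales training=42) = 42; EF_Distribution setup = 42+4 = 46
Expected project duration μ = 46 weeks. Critical path: User testing → Tooling → Packaging design → Sales training → Distribution setup.

Variance along critical path = 1.778 + 9.000 + 1.000 + 1.778 + 0.444 = 14.000; σ = 3.742 weeks.
D = μ + z·σ = 46 + 1.645·3.742 = 52.2 weeks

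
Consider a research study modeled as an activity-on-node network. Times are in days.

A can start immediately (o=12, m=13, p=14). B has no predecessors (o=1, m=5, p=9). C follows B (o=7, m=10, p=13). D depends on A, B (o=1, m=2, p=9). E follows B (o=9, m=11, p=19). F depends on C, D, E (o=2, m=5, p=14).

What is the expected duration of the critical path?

23 days

te_A = (12 + 4·13 + 14)/6 = 78/6 = 13
te_B = (1 + 4·5 + 9)/6 = 30/6 = 5
te_C = (7 + 4·10 + 13)/6 = 60/6 = 10
te_D = (1 + 4·2 + 9)/6 = 18/6 = 3
te_E = (9 + 4·11 + 19)/6 = 72/6 = 12
te_F = (2 + 4·5 + 14)/6 = 36/6 = 6

Forward pass:
ES_A = 0; EF_A = 13
ES_B = 0; EF_B = 5
ES_C = 5; EF_C = 5+10 = 15
ES_D = max(EF_A=13, EF_B=5) = 13; EF_D = 13+3 = 16
ES_E = 5; EF_E = 5+12 = 17
ES_F = max(EF_C=15, EF_D=16, EF_E=17) = 17; EF_F = 17+6 = 23
Expected project duration μ = 23 days. Critical path: B → E → F.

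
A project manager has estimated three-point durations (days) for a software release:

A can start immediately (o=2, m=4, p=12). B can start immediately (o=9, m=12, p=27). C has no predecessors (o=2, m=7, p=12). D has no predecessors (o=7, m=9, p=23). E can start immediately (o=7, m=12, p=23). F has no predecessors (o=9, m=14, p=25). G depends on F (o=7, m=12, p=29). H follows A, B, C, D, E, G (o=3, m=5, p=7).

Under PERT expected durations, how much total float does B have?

te_A = (2 + 4·4 + 12)/6 = 30/6 = 5
te_B = (9 + 4·12 + 27)/6 = 84/6 = 14
te_C = (2 + 4·7 + 12)/6 = 42/6 = 7
te_D = (7 + 4·9 + 23)/6 = 66/6 = 11
te_E = (7 + 4·12 + 23)/6 = 78/6 = 13
te_F = (9 + 4·14 + 25)/6 = 90/6 = 15
te_G = (7 + 4·12 + 29)/6 = 84/6 = 14
te_H = (3 + 4·5 + 7)/6 = 30/6 = 5

Forward pass:
ES_A = 0; EF_A = 5
ES_B = 0; EF_B = 14
ES_C = 0; EF_C = 7
ES_D = 0; EF_D = 11
ES_E = 0; EF_E = 13
ES_F = 0; EF_F = 15
ES_G = 15; EF_G = 15+14 = 29
ES_H = max(EF_A=5, EF_B=14, EF_C=7, EF_D=11, EF_E=13, EF_G=29) = 29; EF_H = 29+5 = 34
Expected project duration μ = 34 days. Critical path: F → G → H.

Backward pass:
LF_H = 34; LS_H = 34−5 = 29
LF_G = LS_H = 29; LS_G = 29−14 = 15
LF_F = LS_G = 15; LS_F = 15−15 = 0
LF_E = LS_H = 29; LS_E = 29−13 = 16
LF_D = LS_H = 29; LS_D = 29−11 = 18
LF_C = LS_H = 29; LS_C = 29−7 = 22
LF_B = LS_H = 29; LS_B = 29−14 = 15
LF_A = LS_H = 29; LS_A = 29−5 = 24
Slack_B = LS_B − ES_B = 15 − 0 = 15

15 days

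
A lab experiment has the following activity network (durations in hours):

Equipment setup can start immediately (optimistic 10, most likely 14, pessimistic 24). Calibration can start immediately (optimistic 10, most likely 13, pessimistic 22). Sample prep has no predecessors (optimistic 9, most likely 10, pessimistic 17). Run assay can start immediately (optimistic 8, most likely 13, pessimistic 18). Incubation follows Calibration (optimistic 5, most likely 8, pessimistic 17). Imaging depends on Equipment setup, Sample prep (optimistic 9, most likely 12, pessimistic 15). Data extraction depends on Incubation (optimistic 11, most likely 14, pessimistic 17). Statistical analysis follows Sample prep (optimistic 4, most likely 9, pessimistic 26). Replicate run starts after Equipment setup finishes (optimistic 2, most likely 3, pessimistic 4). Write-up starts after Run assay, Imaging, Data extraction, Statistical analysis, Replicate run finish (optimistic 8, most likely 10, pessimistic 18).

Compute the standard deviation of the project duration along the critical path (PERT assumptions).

te_Equipment setup = (10 + 4·14 + 24)/6 = 90/6 = 15; σ²_Equipment setup = ((24−10)/6)² = 5.444
te_Calibration = (10 + 4·13 + 22)/6 = 84/6 = 14; σ²_Calibration = ((22−10)/6)² = 4.000
te_Sample prep = (9 + 4·10 + 17)/6 = 66/6 = 11; σ²_Sample prep = ((17−9)/6)² = 1.778
te_Run assay = (8 + 4·13 + 18)/6 = 78/6 = 13; σ²_Run assay = ((18−8)/6)² = 2.778
te_Incubation = (5 + 4·8 + 17)/6 = 54/6 = 9; σ²_Incubation = ((17−5)/6)² = 4.000
te_Imaging = (9 + 4·12 + 15)/6 = 72/6 = 12; σ²_Imaging = ((15−9)/6)² = 1.000
te_Data extraction = (11 + 4·14 + 17)/6 = 84/6 = 14; σ²_Data extraction = ((17−11)/6)² = 1.000
te_Statistical analysis = (4 + 4·9 + 26)/6 = 66/6 = 11; σ²_Statistical analysis = ((26−4)/6)² = 13.444
te_Replicate run = (2 + 4·3 + 4)/6 = 18/6 = 3; σ²_Replicate run = ((4−2)/6)² = 0.111
te_Write-up = (8 + 4·10 + 18)/6 = 66/6 = 11; σ²_Write-up = ((18−8)/6)² = 2.778

Forward pass:
ES_Equipment setup = 0; EF_Equipment setup = 15
ES_Calibration = 0; EF_Calibration = 14
ES_Sample prep = 0; EF_Sample prep = 11
ES_Run assay = 0; EF_Run assay = 13
ES_Incubation = 14; EF_Incubation = 14+9 = 23
ES_Imaging = max(EF_Equipment setup=15, EF_Sample prep=11) = 15; EF_Imaging = 15+12 = 27
ES_Data extraction = 23; EF_Data extraction = 23+14 = 37
ES_Statistical analysis = 11; EF_Statistical analysis = 11+11 = 22
ES_Replicate run = 15; EF_Replicate run = 15+3 = 18
ES_Write-up = max(EF_Run assay=13, EF_Imaging=27, EF_Data extraction=37, EF_Statistical analysis=22, EF_Replicate run=18) = 37; EF_Write-up = 37+11 = 48
Expected project duration μ = 48 hours. Critical path: Calibration → Incubation → Data extraction → Write-up.

Variance along critical path = 4.000 + 4.000 + 1.000 + 2.778 = 11.778
σ = √11.778 = 3.432 hours

3.43 hours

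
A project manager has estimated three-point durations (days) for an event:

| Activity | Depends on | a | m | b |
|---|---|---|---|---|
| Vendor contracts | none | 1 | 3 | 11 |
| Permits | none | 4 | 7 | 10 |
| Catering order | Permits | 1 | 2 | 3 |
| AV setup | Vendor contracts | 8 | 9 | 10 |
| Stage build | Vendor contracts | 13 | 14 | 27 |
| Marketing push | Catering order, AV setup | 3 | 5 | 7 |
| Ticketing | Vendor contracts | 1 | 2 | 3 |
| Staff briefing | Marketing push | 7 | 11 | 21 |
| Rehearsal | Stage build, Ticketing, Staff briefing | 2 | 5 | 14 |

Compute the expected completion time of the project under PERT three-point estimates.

te_Vendor contracts = (1 + 4·3 + 11)/6 = 24/6 = 4
te_Permits = (4 + 4·7 + 10)/6 = 42/6 = 7
te_Catering order = (1 + 4·2 + 3)/6 = 12/6 = 2
te_AV setup = (8 + 4·9 + 10)/6 = 54/6 = 9
te_Stage build = (13 + 4·14 + 27)/6 = 96/6 = 16
te_Marketing push = (3 + 4·5 + 7)/6 = 30/6 = 5
te_Ticketing = (1 + 4·2 + 3)/6 = 12/6 = 2
te_Staff briefing = (7 + 4·11 + 21)/6 = 72/6 = 12
te_Rehearsal = (2 + 4·5 + 14)/6 = 36/6 = 6

Forward pass:
ES_Vendor contracts = 0; EF_Vendor contracts = 4
ES_Permits = 0; EF_Permits = 7
ES_Catering order = 7; EF_Catering order = 7+2 = 9
ES_AV setup = 4; EF_AV setup = 4+9 = 13
ES_Stage build = 4; EF_Stage build = 4+16 = 20
ES_Marketing push = max(EF_Catering order=9, EF_AV setup=13) = 13; EF_Marketing push = 13+5 = 18
ES_Ticketing = 4; EF_Ticketing = 4+2 = 6
ES_Staff briefing = 18; EF_Staff briefing = 18+12 = 30
ES_Rehearsal = max(EF_Stage build=20, EF_Ticketing=6, EF_Staff briefing=30) = 30; EF_Rehearsal = 30+6 = 36
Expected project duration μ = 36 days. Critical path: Vendor contracts → AV setup → Marketing push → Staff briefing → Rehearsal.

36 days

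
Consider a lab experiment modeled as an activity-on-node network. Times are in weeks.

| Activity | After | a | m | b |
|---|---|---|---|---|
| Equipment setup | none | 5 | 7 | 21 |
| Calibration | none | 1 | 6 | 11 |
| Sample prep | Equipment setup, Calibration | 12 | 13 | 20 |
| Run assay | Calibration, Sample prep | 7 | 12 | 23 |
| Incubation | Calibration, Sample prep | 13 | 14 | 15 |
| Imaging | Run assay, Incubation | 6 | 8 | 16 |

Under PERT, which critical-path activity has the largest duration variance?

Equipment setup

te_Equipment setup = (5 + 4·7 + 21)/6 = 54/6 = 9; σ²_Equipment setup = ((21−5)/6)² = 7.111
te_Calibration = (1 + 4·6 + 11)/6 = 36/6 = 6; σ²_Calibration = ((11−1)/6)² = 2.778
te_Sample prep = (12 + 4·13 + 20)/6 = 84/6 = 14; σ²_Sample prep = ((20−12)/6)² = 1.778
te_Run assay = (7 + 4·12 + 23)/6 = 78/6 = 13; σ²_Run assay = ((23−7)/6)² = 7.111
te_Incubation = (13 + 4·14 + 15)/6 = 84/6 = 14; σ²_Incubation = ((15−13)/6)² = 0.111
te_Imaging = (6 + 4·8 + 16)/6 = 54/6 = 9; σ²_Imaging = ((16−6)/6)² = 2.778

Forward pass:
ES_Equipment setup = 0; EF_Equipment setup = 9
ES_Calibration = 0; EF_Calibration = 6
ES_Sample prep = max(EF_Equipment setup=9, EF_Calibration=6) = 9; EF_Sample prep = 9+14 = 23
ES_Run assay = max(EF_Calibration=6, EF_Sample prep=23) = 23; EF_Run assay = 23+13 = 36
ES_Incubation = max(EF_Calibration=6, EF_Sample prep=23) = 23; EF_Incubation = 23+14 = 37
ES_Imaging = max(EF_Run assay=36, EF_Incubation=37) = 37; EF_Imaging = 37+9 = 46
Expected project duration μ = 46 weeks. Critical path: Equipment setup → Sample prep → Incubation → Imaging.

Variances on critical path: σ²_Equipment setup=7.111, σ²_Sample prep=1.778, σ²_Incubation=0.111, σ²_Imaging=2.778.
Largest is σ²_Equipment setup = 7.111.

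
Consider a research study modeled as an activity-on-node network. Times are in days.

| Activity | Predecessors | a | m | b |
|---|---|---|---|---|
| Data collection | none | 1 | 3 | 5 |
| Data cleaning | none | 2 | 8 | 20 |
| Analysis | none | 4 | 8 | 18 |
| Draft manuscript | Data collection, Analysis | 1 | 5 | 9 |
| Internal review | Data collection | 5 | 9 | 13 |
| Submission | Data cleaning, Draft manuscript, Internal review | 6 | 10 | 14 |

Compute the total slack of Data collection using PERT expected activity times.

2 days

te_Data collection = (1 + 4·3 + 5)/6 = 18/6 = 3
te_Data cleaning = (2 + 4·8 + 20)/6 = 54/6 = 9
te_Analysis = (4 + 4·8 + 18)/6 = 54/6 = 9
te_Draft manuscript = (1 + 4·5 + 9)/6 = 30/6 = 5
te_Internal review = (5 + 4·9 + 13)/6 = 54/6 = 9
te_Submission = (6 + 4·10 + 14)/6 = 60/6 = 10

Forward pass:
ES_Data collection = 0; EF_Data collection = 3
ES_Data cleaning = 0; EF_Data cleaning = 9
ES_Analysis = 0; EF_Analysis = 9
ES_Draft manuscript = max(EF_Data collection=3, EF_Analysis=9) = 9; EF_Draft manuscript = 9+5 = 14
ES_Internal review = 3; EF_Internal review = 3+9 = 12
ES_Submission = max(EF_Data cleaning=9, EF_Draft manuscript=14, EF_Internal review=12) = 14; EF_Submission = 14+10 = 24
Expected project duration μ = 24 days. Critical path: Analysis → Draft manuscript → Submission.

Backward pass:
LF_Submission = 24; LS_Submission = 24−10 = 14
LF_Internal review = LS_Submission = 14; LS_Internal review = 14−9 = 5
LF_Draft manuscript = LS_Submission = 14; LS_Draft manuscript = 14−5 = 9
LF_Analysis = LS_Draft manuscript = 9; LS_Analysis = 9−9 = 0
LF_Data cleaning = LS_Submission = 14; LS_Data cleaning = 14−9 = 5
LF_Data collection = min(LS_Draft manuscript=9, LS_Internal review=5) = 5; LS_Data collection = 5−3 = 2
Slack_Data collection = LS_Data collection − ES_Data collection = 2 − 0 = 2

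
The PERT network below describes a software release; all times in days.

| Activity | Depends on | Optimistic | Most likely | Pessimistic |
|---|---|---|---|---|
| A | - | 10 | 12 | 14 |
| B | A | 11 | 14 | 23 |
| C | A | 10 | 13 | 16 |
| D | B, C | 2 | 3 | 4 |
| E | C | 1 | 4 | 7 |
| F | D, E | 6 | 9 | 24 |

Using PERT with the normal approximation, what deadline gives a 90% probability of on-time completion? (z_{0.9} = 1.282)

45.7 days

te_A = (10 + 4·12 + 14)/6 = 72/6 = 12; σ²_A = ((14−10)/6)² = 0.444
te_B = (11 + 4·14 + 23)/6 = 90/6 = 15; σ²_B = ((23−11)/6)² = 4.000
te_C = (10 + 4·13 + 16)/6 = 78/6 = 13; σ²_C = ((16−10)/6)² = 1.000
te_D = (2 + 4·3 + 4)/6 = 18/6 = 3; σ²_D = ((4−2)/6)² = 0.111
te_E = (1 + 4·4 + 7)/6 = 24/6 = 4; σ²_E = ((7−1)/6)² = 1.000
te_F = (6 + 4·9 + 24)/6 = 66/6 = 11; σ²_F = ((24−6)/6)² = 9.000

Forward pass:
ES_A = 0; EF_A = 12
ES_B = 12; EF_B = 12+15 = 27
ES_C = 12; EF_C = 12+13 = 25
ES_D = max(EF_B=27, EF_C=25) = 27; EF_D = 27+3 = 30
ES_E = 25; EF_E = 25+4 = 29
ES_F = max(EF_D=30, EF_E=29) = 30; EF_F = 30+11 = 41
Expected project duration μ = 41 days. Critical path: A → B → D → F.

Variance along critical path = 0.444 + 4.000 + 0.111 + 9.000 = 13.556; σ = 3.682 days.
D = μ + z·σ = 41 + 1.282·3.682 = 45.7 days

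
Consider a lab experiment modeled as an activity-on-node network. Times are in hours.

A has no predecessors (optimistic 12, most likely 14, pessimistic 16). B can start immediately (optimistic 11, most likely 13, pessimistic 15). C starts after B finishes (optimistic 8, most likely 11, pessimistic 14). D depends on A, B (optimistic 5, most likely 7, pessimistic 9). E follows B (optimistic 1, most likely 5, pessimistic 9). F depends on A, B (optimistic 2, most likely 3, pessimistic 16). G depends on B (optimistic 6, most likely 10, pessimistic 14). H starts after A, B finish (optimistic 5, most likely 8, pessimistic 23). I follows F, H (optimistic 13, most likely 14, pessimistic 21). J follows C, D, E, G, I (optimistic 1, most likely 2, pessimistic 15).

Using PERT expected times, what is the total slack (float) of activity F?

te_A = (12 + 4·14 + 16)/6 = 84/6 = 14
te_B = (11 + 4·13 + 15)/6 = 78/6 = 13
te_C = (8 + 4·11 + 14)/6 = 66/6 = 11
te_D = (5 + 4·7 + 9)/6 = 42/6 = 7
te_E = (1 + 4·5 + 9)/6 = 30/6 = 5
te_F = (2 + 4·3 + 16)/6 = 30/6 = 5
te_G = (6 + 4·10 + 14)/6 = 60/6 = 10
te_H = (5 + 4·8 + 23)/6 = 60/6 = 10
te_I = (13 + 4·14 + 21)/6 = 90/6 = 15
te_J = (1 + 4·2 + 15)/6 = 24/6 = 4

Forward pass:
ES_A = 0; EF_A = 14
ES_B = 0; EF_B = 13
ES_C = 13; EF_C = 13+11 = 24
ES_D = max(EF_A=14, EF_B=13) = 14; EF_D = 14+7 = 21
ES_E = 13; EF_E = 13+5 = 18
ES_F = max(EF_A=14, EF_B=13) = 14; EF_F = 14+5 = 19
ES_G = 13; EF_G = 13+10 = 23
ES_H = max(EF_A=14, EF_B=13) = 14; EF_H = 14+10 = 24
ES_I = max(EF_F=19, EF_H=24) = 24; EF_I = 24+15 = 39
ES_J = max(EF_C=24, EF_D=21, EF_E=18, EF_G=23, EF_I=39) = 39; EF_J = 39+4 = 43
Expected project duration μ = 43 hours. Critical path: A → H → I → J.

Backward pass:
LF_J = 43; LS_J = 43−4 = 39
LF_I = LS_J = 39; LS_I = 39−15 = 24
LF_H = LS_I = 24; LS_H = 24−10 = 14
LF_G = LS_J = 39; LS_G = 39−10 = 29
LF_F = LS_I = 24; LS_F = 24−5 = 19
LF_E = LS_J = 39; LS_E = 39−5 = 34
LF_D = LS_J = 39; LS_D = 39−7 = 32
LF_C = LS_J = 39; LS_C = 39−11 = 28
LF_B = min(LS_C=28, LS_D=32, LS_E=34, LS_F=19, LS_G=29, LS_H=14) = 14; LS_B = 14−13 = 1
LF_A = min(LS_D=32, LS_F=19, LS_H=14) = 14; LS_A = 14−14 = 0
Slack_F = LS_F − ES_F = 19 − 14 = 5

5 hours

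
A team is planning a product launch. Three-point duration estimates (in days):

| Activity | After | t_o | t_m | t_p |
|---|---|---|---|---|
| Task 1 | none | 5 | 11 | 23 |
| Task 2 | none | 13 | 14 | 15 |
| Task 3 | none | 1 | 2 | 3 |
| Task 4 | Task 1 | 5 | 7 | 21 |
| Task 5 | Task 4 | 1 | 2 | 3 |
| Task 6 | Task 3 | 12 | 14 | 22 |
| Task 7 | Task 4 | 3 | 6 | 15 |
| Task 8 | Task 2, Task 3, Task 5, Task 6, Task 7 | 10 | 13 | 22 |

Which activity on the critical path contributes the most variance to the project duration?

Task 1

te_Task 1 = (5 + 4·11 + 23)/6 = 72/6 = 12; σ²_Task 1 = ((23−5)/6)² = 9.000
te_Task 2 = (13 + 4·14 + 15)/6 = 84/6 = 14; σ²_Task 2 = ((15−13)/6)² = 0.111
te_Task 3 = (1 + 4·2 + 3)/6 = 12/6 = 2; σ²_Task 3 = ((3−1)/6)² = 0.111
te_Task 4 = (5 + 4·7 + 21)/6 = 54/6 = 9; σ²_Task 4 = ((21−5)/6)² = 7.111
te_Task 5 = (1 + 4·2 + 3)/6 = 12/6 = 2; σ²_Task 5 = ((3−1)/6)² = 0.111
te_Task 6 = (12 + 4·14 + 22)/6 = 90/6 = 15; σ²_Task 6 = ((22−12)/6)² = 2.778
te_Task 7 = (3 + 4·6 + 15)/6 = 42/6 = 7; σ²_Task 7 = ((15−3)/6)² = 4.000
te_Task 8 = (10 + 4·13 + 22)/6 = 84/6 = 14; σ²_Task 8 = ((22−10)/6)² = 4.000

Forward pass:
ES_Task 1 = 0; EF_Task 1 = 12
ES_Task 2 = 0; EF_Task 2 = 14
ES_Task 3 = 0; EF_Task 3 = 2
ES_Task 4 = 12; EF_Task 4 = 12+9 = 21
ES_Task 5 = 21; EF_Task 5 = 21+2 = 23
ES_Task 6 = 2; EF_Task 6 = 2+15 = 17
ES_Task 7 = 21; EF_Task 7 = 21+7 = 28
ES_Task 8 = max(EF_Task 2=14, EF_Task 3=2, EF_Task 5=23, EF_Task 6=17, EF_Task 7=28) = 28; EF_Task 8 = 28+14 = 42
Expected project duration μ = 42 days. Critical path: Task 1 → Task 4 → Task 7 → Task 8.

Variances on critical path: σ²_Task 1=9.000, σ²_Task 4=7.111, σ²_Task 7=4.000, σ²_Task 8=4.000.
Largest is σ²_Task 1 = 9.000.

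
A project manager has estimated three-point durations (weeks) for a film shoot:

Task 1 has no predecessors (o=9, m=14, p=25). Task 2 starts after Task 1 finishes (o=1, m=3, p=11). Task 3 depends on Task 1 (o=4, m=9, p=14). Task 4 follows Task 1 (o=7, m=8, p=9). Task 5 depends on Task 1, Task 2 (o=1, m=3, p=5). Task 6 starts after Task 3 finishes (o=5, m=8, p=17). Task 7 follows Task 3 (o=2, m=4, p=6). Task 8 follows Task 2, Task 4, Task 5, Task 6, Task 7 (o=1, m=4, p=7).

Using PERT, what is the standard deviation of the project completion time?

3.86 weeks

te_Task 1 = (9 + 4·14 + 25)/6 = 90/6 = 15; σ²_Task 1 = ((25−9)/6)² = 7.111
te_Task 2 = (1 + 4·3 + 11)/6 = 24/6 = 4; σ²_Task 2 = ((11−1)/6)² = 2.778
te_Task 3 = (4 + 4·9 + 14)/6 = 54/6 = 9; σ²_Task 3 = ((14−4)/6)² = 2.778
te_Task 4 = (7 + 4·8 + 9)/6 = 48/6 = 8; σ²_Task 4 = ((9−7)/6)² = 0.111
te_Task 5 = (1 + 4·3 + 5)/6 = 18/6 = 3; σ²_Task 5 = ((5−1)/6)² = 0.444
te_Task 6 = (5 + 4·8 + 17)/6 = 54/6 = 9; σ²_Task 6 = ((17−5)/6)² = 4.000
te_Task 7 = (2 + 4·4 + 6)/6 = 24/6 = 4; σ²_Task 7 = ((6−2)/6)² = 0.444
te_Task 8 = (1 + 4·4 + 7)/6 = 24/6 = 4; σ²_Task 8 = ((7−1)/6)² = 1.000

Forward pass:
ES_Task 1 = 0; EF_Task 1 = 15
ES_Task 2 = 15; EF_Task 2 = 15+4 = 19
ES_Task 3 = 15; EF_Task 3 = 15+9 = 24
ES_Task 4 = 15; EF_Task 4 = 15+8 = 23
ES_Task 5 = max(EF_Task 1=15, EF_Task 2=19) = 19; EF_Task 5 = 19+3 = 22
ES_Task 6 = 24; EF_Task 6 = 24+9 = 33
ES_Task 7 = 24; EF_Task 7 = 24+4 = 28
ES_Task 8 = max(EF_Task 2=19, EF_Task 4=23, EF_Task 5=22, EF_Task 6=33, EF_Task 7=28) = 33; EF_Task 8 = 33+4 = 37
Expected project duration μ = 37 weeks. Critical path: Task 1 → Task 3 → Task 6 → Task 8.

Variance along critical path = 7.111 + 2.778 + 4.000 + 1.000 = 14.889
σ = √14.889 = 3.859 weeks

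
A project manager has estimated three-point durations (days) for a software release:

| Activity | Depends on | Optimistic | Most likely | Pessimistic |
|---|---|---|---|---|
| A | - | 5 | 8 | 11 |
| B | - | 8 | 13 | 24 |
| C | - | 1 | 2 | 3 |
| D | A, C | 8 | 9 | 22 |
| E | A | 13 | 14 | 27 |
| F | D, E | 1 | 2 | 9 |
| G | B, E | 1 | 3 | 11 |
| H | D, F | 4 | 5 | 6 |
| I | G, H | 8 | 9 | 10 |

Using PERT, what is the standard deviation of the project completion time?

te_A = (5 + 4·8 + 11)/6 = 48/6 = 8; σ²_A = ((11−5)/6)² = 1.000
te_B = (8 + 4·13 + 24)/6 = 84/6 = 14; σ²_B = ((24−8)/6)² = 7.111
te_C = (1 + 4·2 + 3)/6 = 12/6 = 2; σ²_C = ((3−1)/6)² = 0.111
te_D = (8 + 4·9 + 22)/6 = 66/6 = 11; σ²_D = ((22−8)/6)² = 5.444
te_E = (13 + 4·14 + 27)/6 = 96/6 = 16; σ²_E = ((27−13)/6)² = 5.444
te_F = (1 + 4·2 + 9)/6 = 18/6 = 3; σ²_F = ((9−1)/6)² = 1.778
te_G = (1 + 4·3 + 11)/6 = 24/6 = 4; σ²_G = ((11−1)/6)² = 2.778
te_H = (4 + 4·5 + 6)/6 = 30/6 = 5; σ²_H = ((6−4)/6)² = 0.111
te_I = (8 + 4·9 + 10)/6 = 54/6 = 9; σ²_I = ((10−8)/6)² = 0.111

Forward pass:
ES_A = 0; EF_A = 8
ES_B = 0; EF_B = 14
ES_C = 0; EF_C = 2
ES_D = max(EF_A=8, EF_C=2) = 8; EF_D = 8+11 = 19
ES_E = 8; EF_E = 8+16 = 24
ES_F = max(EF_D=19, EF_E=24) = 24; EF_F = 24+3 = 27
ES_G = max(EF_B=14, EF_E=24) = 24; EF_G = 24+4 = 28
ES_H = max(EF_D=19, EF_F=27) = 27; EF_H = 27+5 = 32
ES_I = max(EF_G=28, EF_H=32) = 32; EF_I = 32+9 = 41
Expected project duration μ = 41 days. Critical path: A → E → F → H → I.

Variance along critical path = 1.000 + 5.444 + 1.778 + 0.111 + 0.111 = 8.444
σ = √8.444 = 2.906 days

2.91 days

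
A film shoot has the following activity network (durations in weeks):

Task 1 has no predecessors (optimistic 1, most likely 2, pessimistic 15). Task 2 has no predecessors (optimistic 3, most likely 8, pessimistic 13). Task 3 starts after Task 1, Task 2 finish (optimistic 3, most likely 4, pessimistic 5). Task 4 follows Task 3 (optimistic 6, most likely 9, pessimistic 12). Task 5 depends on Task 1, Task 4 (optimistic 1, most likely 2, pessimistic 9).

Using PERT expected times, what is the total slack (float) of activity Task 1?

4 weeks

te_Task 1 = (1 + 4·2 + 15)/6 = 24/6 = 4
te_Task 2 = (3 + 4·8 + 13)/6 = 48/6 = 8
te_Task 3 = (3 + 4·4 + 5)/6 = 24/6 = 4
te_Task 4 = (6 + 4·9 + 12)/6 = 54/6 = 9
te_Task 5 = (1 + 4·2 + 9)/6 = 18/6 = 3

Forward pass:
ES_Task 1 = 0; EF_Task 1 = 4
ES_Task 2 = 0; EF_Task 2 = 8
ES_Task 3 = max(EF_Task 1=4, EF_Task 2=8) = 8; EF_Task 3 = 8+4 = 12
ES_Task 4 = 12; EF_Task 4 = 12+9 = 21
ES_Task 5 = max(EF_Task 1=4, EF_Task 4=21) = 21; EF_Task 5 = 21+3 = 24
Expected project duration μ = 24 weeks. Critical path: Task 2 → Task 3 → Task 4 → Task 5.

Backward pass:
LF_Task 5 = 24; LS_Task 5 = 24−3 = 21
LF_Task 4 = LS_Task 5 = 21; LS_Task 4 = 21−9 = 12
LF_Task 3 = LS_Task 4 = 12; LS_Task 3 = 12−4 = 8
LF_Task 2 = LS_Task 3 = 8; LS_Task 2 = 8−8 = 0
LF_Task 1 = min(LS_Task 3=8, LS_Task 5=21) = 8; LS_Task 1 = 8−4 = 4
Slack_Task 1 = LS_Task 1 − ES_Task 1 = 4 − 0 = 4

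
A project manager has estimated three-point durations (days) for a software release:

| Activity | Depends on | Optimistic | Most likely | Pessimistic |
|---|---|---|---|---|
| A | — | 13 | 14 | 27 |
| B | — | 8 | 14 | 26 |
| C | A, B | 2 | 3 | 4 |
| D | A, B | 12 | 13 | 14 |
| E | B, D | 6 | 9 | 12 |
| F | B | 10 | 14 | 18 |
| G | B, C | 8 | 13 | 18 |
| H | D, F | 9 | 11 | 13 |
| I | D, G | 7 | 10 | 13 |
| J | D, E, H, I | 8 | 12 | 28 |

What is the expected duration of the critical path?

te_A = (13 + 4·14 + 27)/6 = 96/6 = 16
te_B = (8 + 4·14 + 26)/6 = 90/6 = 15
te_C = (2 + 4·3 + 4)/6 = 18/6 = 3
te_D = (12 + 4·13 + 14)/6 = 78/6 = 13
te_E = (6 + 4·9 + 12)/6 = 54/6 = 9
te_F = (10 + 4·14 + 18)/6 = 84/6 = 14
te_G = (8 + 4·13 + 18)/6 = 78/6 = 13
te_H = (9 + 4·11 + 13)/6 = 66/6 = 11
te_I = (7 + 4·10 + 13)/6 = 60/6 = 10
te_J = (8 + 4·12 + 28)/6 = 84/6 = 14

Forward pass:
ES_A = 0; EF_A = 16
ES_B = 0; EF_B = 15
ES_C = max(EF_A=16, EF_B=15) = 16; EF_C = 16+3 = 19
ES_D = max(EF_A=16, EF_B=15) = 16; EF_D = 16+13 = 29
ES_E = max(EF_B=15, EF_D=29) = 29; EF_E = 29+9 = 38
ES_F = 15; EF_F = 15+14 = 29
ES_G = max(EF_B=15, EF_C=19) = 19; EF_G = 19+13 = 32
ES_H = max(EF_D=29, EF_F=29) = 29; EF_H = 29+11 = 40
ES_I = max(EF_D=29, EF_G=32) = 32; EF_I = 32+10 = 42
ES_J = max(EF_D=29, EF_E=38, EF_H=40, EF_I=42) = 42; EF_J = 42+14 = 56
Expected project duration μ = 56 days. Critical path: A → C → G → I → J.

56 days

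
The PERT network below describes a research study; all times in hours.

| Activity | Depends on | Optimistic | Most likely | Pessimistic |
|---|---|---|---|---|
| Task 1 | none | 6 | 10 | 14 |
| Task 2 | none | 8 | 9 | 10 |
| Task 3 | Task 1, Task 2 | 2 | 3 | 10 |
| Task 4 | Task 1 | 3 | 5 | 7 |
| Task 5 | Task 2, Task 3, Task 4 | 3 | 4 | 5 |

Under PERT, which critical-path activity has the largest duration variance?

Task 1

te_Task 1 = (6 + 4·10 + 14)/6 = 60/6 = 10; σ²_Task 1 = ((14−6)/6)² = 1.778
te_Task 2 = (8 + 4·9 + 10)/6 = 54/6 = 9; σ²_Task 2 = ((10−8)/6)² = 0.111
te_Task 3 = (2 + 4·3 + 10)/6 = 24/6 = 4; σ²_Task 3 = ((10−2)/6)² = 1.778
te_Task 4 = (3 + 4·5 + 7)/6 = 30/6 = 5; σ²_Task 4 = ((7−3)/6)² = 0.444
te_Task 5 = (3 + 4·4 + 5)/6 = 24/6 = 4; σ²_Task 5 = ((5−3)/6)² = 0.111

Forward pass:
ES_Task 1 = 0; EF_Task 1 = 10
ES_Task 2 = 0; EF_Task 2 = 9
ES_Task 3 = max(EF_Task 1=10, EF_Task 2=9) = 10; EF_Task 3 = 10+4 = 14
ES_Task 4 = 10; EF_Task 4 = 10+5 = 15
ES_Task 5 = max(EF_Task 2=9, EF_Task 3=14, EF_Task 4=15) = 15; EF_Task 5 = 15+4 = 19
Expected project duration μ = 19 hours. Critical path: Task 1 → Task 4 → Task 5.

Variances on critical path: σ²_Task 1=1.778, σ²_Task 4=0.444, σ²_Task 5=0.111.
Largest is σ²_Task 1 = 1.778.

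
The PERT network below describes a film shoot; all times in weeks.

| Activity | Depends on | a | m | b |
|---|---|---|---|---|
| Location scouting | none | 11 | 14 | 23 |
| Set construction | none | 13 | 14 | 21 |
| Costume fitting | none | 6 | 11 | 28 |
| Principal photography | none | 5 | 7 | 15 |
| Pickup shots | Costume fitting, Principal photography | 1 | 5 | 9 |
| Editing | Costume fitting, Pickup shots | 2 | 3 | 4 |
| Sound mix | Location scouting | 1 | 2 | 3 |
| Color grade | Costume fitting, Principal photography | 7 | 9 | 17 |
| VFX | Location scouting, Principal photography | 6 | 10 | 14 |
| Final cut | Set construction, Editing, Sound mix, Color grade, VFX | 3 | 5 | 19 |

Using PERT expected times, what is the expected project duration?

32 weeks

te_Location scouting = (11 + 4·14 + 23)/6 = 90/6 = 15
te_Set construction = (13 + 4·14 + 21)/6 = 90/6 = 15
te_Costume fitting = (6 + 4·11 + 28)/6 = 78/6 = 13
te_Principal photography = (5 + 4·7 + 15)/6 = 48/6 = 8
te_Pickup shots = (1 + 4·5 + 9)/6 = 30/6 = 5
te_Editing = (2 + 4·3 + 4)/6 = 18/6 = 3
te_Sound mix = (1 + 4·2 + 3)/6 = 12/6 = 2
te_Color grade = (7 + 4·9 + 17)/6 = 60/6 = 10
te_VFX = (6 + 4·10 + 14)/6 = 60/6 = 10
te_Final cut = (3 + 4·5 + 19)/6 = 42/6 = 7

Forward pass:
ES_Location scouting = 0; EF_Location scouting = 15
ES_Set construction = 0; EF_Set construction = 15
ES_Costume fitting = 0; EF_Costume fitting = 13
ES_Principal photography = 0; EF_Principal photography = 8
ES_Pickup shots = max(EF_Costume fitting=13, EF_Principal photography=8) = 13; EF_Pickup shots = 13+5 = 18
ES_Editing = max(EF_Costume fitting=13, EF_Pickup shots=18) = 18; EF_Editing = 18+3 = 21
ES_Sound mix = 15; EF_Sound mix = 15+2 = 17
ES_Color grade = max(EF_Costume fitting=13, EF_Principal photography=8) = 13; EF_Color grade = 13+10 = 23
ES_VFX = max(EF_Location scouting=15, EF_Principal photography=8) = 15; EF_VFX = 15+10 = 25
ES_Final cut = max(EF_Set construction=15, EF_Editing=21, EF_Sound mix=17, EF_Color grade=23, EF_VFX=25) = 25; EF_Final cut = 25+7 = 32
Expected project duration μ = 32 weeks. Critical path: Location scouting → VFX → Final cut.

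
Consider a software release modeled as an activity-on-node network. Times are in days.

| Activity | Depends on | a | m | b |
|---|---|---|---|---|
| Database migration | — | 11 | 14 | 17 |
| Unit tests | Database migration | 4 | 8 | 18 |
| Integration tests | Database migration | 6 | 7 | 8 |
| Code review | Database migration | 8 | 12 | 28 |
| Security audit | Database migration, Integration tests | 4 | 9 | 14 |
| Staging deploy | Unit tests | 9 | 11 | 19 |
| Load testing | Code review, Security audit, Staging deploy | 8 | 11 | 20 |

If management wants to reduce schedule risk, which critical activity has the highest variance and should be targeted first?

te_Database migration = (11 + 4·14 + 17)/6 = 84/6 = 14; σ²_Database migration = ((17−11)/6)² = 1.000
te_Unit tests = (4 + 4·8 + 18)/6 = 54/6 = 9; σ²_Unit tests = ((18−4)/6)² = 5.444
te_Integration tests = (6 + 4·7 + 8)/6 = 42/6 = 7; σ²_Integration tests = ((8−6)/6)² = 0.111
te_Code review = (8 + 4·12 + 28)/6 = 84/6 = 14; σ²_Code review = ((28−8)/6)² = 11.111
te_Security audit = (4 + 4·9 + 14)/6 = 54/6 = 9; σ²_Security audit = ((14−4)/6)² = 2.778
te_Staging deploy = (9 + 4·11 + 19)/6 = 72/6 = 12; σ²_Staging deploy = ((19−9)/6)² = 2.778
te_Load testing = (8 + 4·11 + 20)/6 = 72/6 = 12; σ²_Load testing = ((20−8)/6)² = 4.000

Forward pass:
ES_Database migration = 0; EF_Database migration = 14
ES_Unit tests = 14; EF_Unit tests = 14+9 = 23
ES_Integration tests = 14; EF_Integration tests = 14+7 = 21
ES_Code review = 14; EF_Code review = 14+14 = 28
ES_Security audit = max(EF_Database migration=14, EF_Integration tests=21) = 21; EF_Security audit = 21+9 = 30
ES_Staging deploy = 23; EF_Staging deploy = 23+12 = 35
ES_Load testing = max(EF_Code review=28, EF_Security audit=30, EF_Staging deploy=35) = 35; EF_Load testing = 35+12 = 47
Expected project duration μ = 47 days. Critical path: Database migration → Unit tests → Staging deploy → Load testing.

Variances on critical path: σ²_Database migration=1.000, σ²_Unit tests=5.444, σ²_Staging deploy=2.778, σ²_Load testing=4.000.
Largest is σ²_Unit tests = 5.444.

Unit tests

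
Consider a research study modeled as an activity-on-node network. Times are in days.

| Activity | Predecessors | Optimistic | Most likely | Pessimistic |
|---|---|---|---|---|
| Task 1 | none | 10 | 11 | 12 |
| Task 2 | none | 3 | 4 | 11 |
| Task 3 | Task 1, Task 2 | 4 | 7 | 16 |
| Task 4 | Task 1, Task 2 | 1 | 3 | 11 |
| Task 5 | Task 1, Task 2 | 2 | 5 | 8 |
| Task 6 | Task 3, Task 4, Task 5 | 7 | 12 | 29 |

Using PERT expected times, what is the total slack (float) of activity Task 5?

3 days

te_Task 1 = (10 + 4·11 + 12)/6 = 66/6 = 11
te_Task 2 = (3 + 4·4 + 11)/6 = 30/6 = 5
te_Task 3 = (4 + 4·7 + 16)/6 = 48/6 = 8
te_Task 4 = (1 + 4·3 + 11)/6 = 24/6 = 4
te_Task 5 = (2 + 4·5 + 8)/6 = 30/6 = 5
te_Task 6 = (7 + 4·12 + 29)/6 = 84/6 = 14

Forward pass:
ES_Task 1 = 0; EF_Task 1 = 11
ES_Task 2 = 0; EF_Task 2 = 5
ES_Task 3 = max(EF_Task 1=11, EF_Task 2=5) = 11; EF_Task 3 = 11+8 = 19
ES_Task 4 = max(EF_Task 1=11, EF_Task 2=5) = 11; EF_Task 4 = 11+4 = 15
ES_Task 5 = max(EF_Task 1=11, EF_Task 2=5) = 11; EF_Task 5 = 11+5 = 16
ES_Task 6 = max(EF_Task 3=19, EF_Task 4=15, EF_Task 5=16) = 19; EF_Task 6 = 19+14 = 33
Expected project duration μ = 33 days. Critical path: Task 1 → Task 3 → Task 6.

Backward pass:
LF_Task 6 = 33; LS_Task 6 = 33−14 = 19
LF_Task 5 = LS_Task 6 = 19; LS_Task 5 = 19−5 = 14
LF_Task 4 = LS_Task 6 = 19; LS_Task 4 = 19−4 = 15
LF_Task 3 = LS_Task 6 = 19; LS_Task 3 = 19−8 = 11
LF_Task 2 = min(LS_Task 3=11, LS_Task 4=15, LS_Task 5=14) = 11; LS_Task 2 = 11−5 = 6
LF_Task 1 = min(LS_Task 3=11, LS_Task 4=15, LS_Task 5=14) = 11; LS_Task 1 = 11−11 = 0
Slack_Task 5 = LS_Task 5 − ES_Task 5 = 14 − 11 = 3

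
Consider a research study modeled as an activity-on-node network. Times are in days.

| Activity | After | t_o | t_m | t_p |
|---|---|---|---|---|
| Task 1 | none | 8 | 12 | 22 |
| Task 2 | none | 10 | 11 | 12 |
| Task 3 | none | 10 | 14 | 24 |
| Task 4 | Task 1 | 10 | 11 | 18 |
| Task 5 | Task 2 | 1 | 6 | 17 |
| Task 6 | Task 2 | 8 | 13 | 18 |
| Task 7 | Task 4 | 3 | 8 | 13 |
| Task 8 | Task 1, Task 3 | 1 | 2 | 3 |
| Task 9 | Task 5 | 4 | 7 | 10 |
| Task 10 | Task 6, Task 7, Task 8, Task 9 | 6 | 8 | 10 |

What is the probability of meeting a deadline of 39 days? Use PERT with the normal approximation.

te_Task 1 = (8 + 4·12 + 22)/6 = 78/6 = 13; σ²_Task 1 = ((22−8)/6)² = 5.444
te_Task 2 = (10 + 4·11 + 12)/6 = 66/6 = 11; σ²_Task 2 = ((12−10)/6)² = 0.111
te_Task 3 = (10 + 4·14 + 24)/6 = 90/6 = 15; σ²_Task 3 = ((24−10)/6)² = 5.444
te_Task 4 = (10 + 4·11 + 18)/6 = 72/6 = 12; σ²_Task 4 = ((18−10)/6)² = 1.778
te_Task 5 = (1 + 4·6 + 17)/6 = 42/6 = 7; σ²_Task 5 = ((17−1)/6)² = 7.111
te_Task 6 = (8 + 4·13 + 18)/6 = 78/6 = 13; σ²_Task 6 = ((18−8)/6)² = 2.778
te_Task 7 = (3 + 4·8 + 13)/6 = 48/6 = 8; σ²_Task 7 = ((13−3)/6)² = 2.778
te_Task 8 = (1 + 4·2 + 3)/6 = 12/6 = 2; σ²_Task 8 = ((3−1)/6)² = 0.111
te_Task 9 = (4 + 4·7 + 10)/6 = 42/6 = 7; σ²_Task 9 = ((10−4)/6)² = 1.000
te_Task 10 = (6 + 4·8 + 10)/6 = 48/6 = 8; σ²_Task 10 = ((10−6)/6)² = 0.444

Forward pass:
ES_Task 1 = 0; EF_Task 1 = 13
ES_Task 2 = 0; EF_Task 2 = 11
ES_Task 3 = 0; EF_Task 3 = 15
ES_Task 4 = 13; EF_Task 4 = 13+12 = 25
ES_Task 5 = 11; EF_Task 5 = 11+7 = 18
ES_Task 6 = 11; EF_Task 6 = 11+13 = 24
ES_Task 7 = 25; EF_Task 7 = 25+8 = 33
ES_Task 8 = max(EF_Task 1=13, EF_Task 3=15) = 15; EF_Task 8 = 15+2 = 17
ES_Task 9 = 18; EF_Task 9 = 18+7 = 25
ES_Task 10 = max(EF_Task 6=24, EF_Task 7=33, EF_Task 8=17, EF_Task 9=25) = 33; EF_Task 10 = 33+8 = 41
Expected project duration μ = 41 days. Critical path: Task 1 → Task 4 → Task 7 → Task 10.

Variance along critical path = 5.444 + 1.778 + 2.778 + 0.444 = 10.444; σ = √10.444 = 3.232 days.
Z = (39 − 41) / 3.232 = -0.619
P(T ≤ 39) = Φ(-0.619) ≈ 0.268

0.268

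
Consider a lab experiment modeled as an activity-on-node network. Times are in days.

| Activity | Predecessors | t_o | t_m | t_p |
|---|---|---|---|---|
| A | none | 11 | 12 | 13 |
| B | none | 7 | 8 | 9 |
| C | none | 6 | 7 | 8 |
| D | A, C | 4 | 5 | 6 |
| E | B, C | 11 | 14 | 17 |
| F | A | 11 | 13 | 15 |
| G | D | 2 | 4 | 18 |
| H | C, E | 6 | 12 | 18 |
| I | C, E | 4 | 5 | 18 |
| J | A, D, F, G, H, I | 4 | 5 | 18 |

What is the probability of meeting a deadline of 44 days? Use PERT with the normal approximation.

0.822

te_A = (11 + 4·12 + 13)/6 = 72/6 = 12; σ²_A = ((13−11)/6)² = 0.111
te_B = (7 + 4·8 + 9)/6 = 48/6 = 8; σ²_B = ((9−7)/6)² = 0.111
te_C = (6 + 4·7 + 8)/6 = 42/6 = 7; σ²_C = ((8−6)/6)² = 0.111
te_D = (4 + 4·5 + 6)/6 = 30/6 = 5; σ²_D = ((6−4)/6)² = 0.111
te_E = (11 + 4·14 + 17)/6 = 84/6 = 14; σ²_E = ((17−11)/6)² = 1.000
te_F = (11 + 4·13 + 15)/6 = 78/6 = 13; σ²_F = ((15−11)/6)² = 0.444
te_G = (2 + 4·4 + 18)/6 = 36/6 = 6; σ²_G = ((18−2)/6)² = 7.111
te_H = (6 + 4·12 + 18)/6 = 72/6 = 12; σ²_H = ((18−6)/6)² = 4.000
te_I = (4 + 4·5 + 18)/6 = 42/6 = 7; σ²_I = ((18−4)/6)² = 5.444
te_J = (4 + 4·5 + 18)/6 = 42/6 = 7; σ²_J = ((18−4)/6)² = 5.444

Forward pass:
ES_A = 0; EF_A = 12
ES_B = 0; EF_B = 8
ES_C = 0; EF_C = 7
ES_D = max(EF_A=12, EF_C=7) = 12; EF_D = 12+5 = 17
ES_E = max(EF_B=8, EF_C=7) = 8; EF_E = 8+14 = 22
ES_F = 12; EF_F = 12+13 = 25
ES_G = 17; EF_G = 17+6 = 23
ES_H = max(EF_C=7, EF_E=22) = 22; EF_H = 22+12 = 34
ES_I = max(EF_C=7, EF_E=22) = 22; EF_I = 22+7 = 29
ES_J = max(EF_A=12, EF_D=17, EF_F=25, EF_G=23, EF_H=34, EF_I=29) = 34; EF_J = 34+7 = 41
Expected project duration μ = 41 days. Critical path: B → E → H → J.

Variance along critical path = 0.111 + 1.000 + 4.000 + 5.444 = 10.556; σ = √10.556 = 3.249 days.
Z = (44 − 41) / 3.249 = 0.923
P(T ≤ 44) = Φ(0.923) ≈ 0.822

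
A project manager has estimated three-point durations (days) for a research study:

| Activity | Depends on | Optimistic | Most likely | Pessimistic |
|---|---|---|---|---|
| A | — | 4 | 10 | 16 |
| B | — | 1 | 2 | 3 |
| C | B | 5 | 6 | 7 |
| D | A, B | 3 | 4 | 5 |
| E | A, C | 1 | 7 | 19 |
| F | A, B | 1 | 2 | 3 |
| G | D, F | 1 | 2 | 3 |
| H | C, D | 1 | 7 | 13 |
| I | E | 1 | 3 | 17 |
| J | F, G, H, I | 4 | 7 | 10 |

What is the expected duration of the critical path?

30 days

te_A = (4 + 4·10 + 16)/6 = 60/6 = 10
te_B = (1 + 4·2 + 3)/6 = 12/6 = 2
te_C = (5 + 4·6 + 7)/6 = 36/6 = 6
te_D = (3 + 4·4 + 5)/6 = 24/6 = 4
te_E = (1 + 4·7 + 19)/6 = 48/6 = 8
te_F = (1 + 4·2 + 3)/6 = 12/6 = 2
te_G = (1 + 4·2 + 3)/6 = 12/6 = 2
te_H = (1 + 4·7 + 13)/6 = 42/6 = 7
te_I = (1 + 4·3 + 17)/6 = 30/6 = 5
te_J = (4 + 4·7 + 10)/6 = 42/6 = 7

Forward pass:
ES_A = 0; EF_A = 10
ES_B = 0; EF_B = 2
ES_C = 2; EF_C = 2+6 = 8
ES_D = max(EF_A=10, EF_B=2) = 10; EF_D = 10+4 = 14
ES_E = max(EF_A=10, EF_C=8) = 10; EF_E = 10+8 = 18
ES_F = max(EF_A=10, EF_B=2) = 10; EF_F = 10+2 = 12
ES_G = max(EF_D=14, EF_F=12) = 14; EF_G = 14+2 = 16
ES_H = max(EF_C=8, EF_D=14) = 14; EF_H = 14+7 = 21
ES_I = 18; EF_I = 18+5 = 23
ES_J = max(EF_F=12, EF_G=16, EF_H=21, EF_I=23) = 23; EF_J = 23+7 = 30
Expected project duration μ = 30 days. Critical path: A → E → I → J.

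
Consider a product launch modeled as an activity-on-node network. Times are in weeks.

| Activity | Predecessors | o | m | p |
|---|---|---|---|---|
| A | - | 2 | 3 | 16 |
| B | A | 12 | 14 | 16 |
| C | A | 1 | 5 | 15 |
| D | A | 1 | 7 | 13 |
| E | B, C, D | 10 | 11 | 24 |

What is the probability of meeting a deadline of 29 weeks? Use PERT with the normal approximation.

te_A = (2 + 4·3 + 16)/6 = 30/6 = 5; σ²_A = ((16−2)/6)² = 5.444
te_B = (12 + 4·14 + 16)/6 = 84/6 = 14; σ²_B = ((16−12)/6)² = 0.444
te_C = (1 + 4·5 + 15)/6 = 36/6 = 6; σ²_C = ((15−1)/6)² = 5.444
te_D = (1 + 4·7 + 13)/6 = 42/6 = 7; σ²_D = ((13−1)/6)² = 4.000
te_E = (10 + 4·11 + 24)/6 = 78/6 = 13; σ²_E = ((24−10)/6)² = 5.444

Forward pass:
ES_A = 0; EF_A = 5
ES_B = 5; EF_B = 5+14 = 19
ES_C = 5; EF_C = 5+6 = 11
ES_D = 5; EF_D = 5+7 = 12
ES_E = max(EF_B=19, EF_C=11, EF_D=12) = 19; EF_E = 19+13 = 32
Expected project duration μ = 32 weeks. Critical path: A → B → E.

Variance along critical path = 5.444 + 0.444 + 5.444 = 11.333; σ = √11.333 = 3.367 weeks.
Z = (29 − 32) / 3.367 = -0.891
P(T ≤ 29) = Φ(-0.891) ≈ 0.186

0.186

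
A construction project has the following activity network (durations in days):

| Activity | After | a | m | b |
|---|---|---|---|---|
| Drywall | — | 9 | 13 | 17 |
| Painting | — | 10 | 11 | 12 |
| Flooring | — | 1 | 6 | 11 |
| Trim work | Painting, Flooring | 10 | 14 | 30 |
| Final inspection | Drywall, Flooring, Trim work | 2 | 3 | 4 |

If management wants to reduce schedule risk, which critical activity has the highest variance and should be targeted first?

te_Drywall = (9 + 4·13 + 17)/6 = 78/6 = 13; σ²_Drywall = ((17−9)/6)² = 1.778
te_Painting = (10 + 4·11 + 12)/6 = 66/6 = 11; σ²_Painting = ((12−10)/6)² = 0.111
te_Flooring = (1 + 4·6 + 11)/6 = 36/6 = 6; σ²_Flooring = ((11−1)/6)² = 2.778
te_Trim work = (10 + 4·14 + 30)/6 = 96/6 = 16; σ²_Trim work = ((30−10)/6)² = 11.111
te_Final inspection = (2 + 4·3 + 4)/6 = 18/6 = 3; σ²_Final inspection = ((4−2)/6)² = 0.111

Forward pass:
ES_Drywall = 0; EF_Drywall = 13
ES_Painting = 0; EF_Painting = 11
ES_Flooring = 0; EF_Flooring = 6
ES_Trim work = max(EF_Painting=11, EF_Flooring=6) = 11; EF_Trim work = 11+16 = 27
ES_Final inspection = max(EF_Drywall=13, EF_Flooring=6, EF_Trim work=27) = 27; EF_Final inspection = 27+3 = 30
Expected project duration μ = 30 days. Critical path: Painting → Trim work → Final inspection.

Variances on critical path: σ²_Painting=0.111, σ²_Trim work=11.111, σ²_Final inspection=0.111.
Largest is σ²_Trim work = 11.111.

Trim work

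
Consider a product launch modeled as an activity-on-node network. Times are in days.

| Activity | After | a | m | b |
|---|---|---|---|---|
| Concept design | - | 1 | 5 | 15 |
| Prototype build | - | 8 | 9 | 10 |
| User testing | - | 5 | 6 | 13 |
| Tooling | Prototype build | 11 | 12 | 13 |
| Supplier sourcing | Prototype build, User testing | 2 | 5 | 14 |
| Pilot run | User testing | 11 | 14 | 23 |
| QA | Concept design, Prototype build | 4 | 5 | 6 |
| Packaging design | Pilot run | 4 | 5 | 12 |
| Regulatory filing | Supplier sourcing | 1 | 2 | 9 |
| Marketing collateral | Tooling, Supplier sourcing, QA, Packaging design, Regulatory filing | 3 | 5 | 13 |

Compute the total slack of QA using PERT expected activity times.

14 days

te_Concept design = (1 + 4·5 + 15)/6 = 36/6 = 6
te_Prototype build = (8 + 4·9 + 10)/6 = 54/6 = 9
te_User testing = (5 + 4·6 + 13)/6 = 42/6 = 7
te_Tooling = (11 + 4·12 + 13)/6 = 72/6 = 12
te_Supplier sourcing = (2 + 4·5 + 14)/6 = 36/6 = 6
te_Pilot run = (11 + 4·14 + 23)/6 = 90/6 = 15
te_QA = (4 + 4·5 + 6)/6 = 30/6 = 5
te_Packaging design = (4 + 4·5 + 12)/6 = 36/6 = 6
te_Regulatory filing = (1 + 4·2 + 9)/6 = 18/6 = 3
te_Marketing collateral = (3 + 4·5 + 13)/6 = 36/6 = 6

Forward pass:
ES_Concept design = 0; EF_Concept design = 6
ES_Prototype build = 0; EF_Prototype build = 9
ES_User testing = 0; EF_User testing = 7
ES_Tooling = 9; EF_Tooling = 9+12 = 21
ES_Supplier sourcing = max(EF_Prototype build=9, EF_User testing=7) = 9; EF_Supplier sourcing = 9+6 = 15
ES_Pilot run = 7; EF_Pilot run = 7+15 = 22
ES_QA = max(EF_Concept design=6, EF_Prototype build=9) = 9; EF_QA = 9+5 = 14
ES_Packaging design = 22; EF_Packaging design = 22+6 = 28
ES_Regulatory filing = 15; EF_Regulatory filing = 15+3 = 18
ES_Marketing collateral = max(EF_Tooling=21, EF_Supplier sourcing=15, EF_QA=14, EF_Packaging design=28, EF_Regulatory filing=18) = 28; EF_Marketing collateral = 28+6 = 34
Expected project duration μ = 34 days. Critical path: User testing → Pilot run → Packaging design → Marketing collateral.

Backward pass:
LF_Marketing collateral = 34; LS_Marketing collateral = 34−6 = 28
LF_Regulatory filing = LS_Marketing collateral = 28; LS_Regulatory filing = 28−3 = 25
LF_Packaging design = LS_Marketing collateral = 28; LS_Packaging design = 28−6 = 22
LF_QA = LS_Marketing collateral = 28; LS_QA = 28−5 = 23
LF_Pilot run = LS_Packaging design = 22; LS_Pilot run = 22−15 = 7
LF_Supplier sourcing = min(LS_Regulatory filing=25, LS_Marketing collateral=28) = 25; LS_Supplier sourcing = 25−6 = 19
LF_Tooling = LS_Marketing collateral = 28; LS_Tooling = 28−12 = 16
LF_User testing = min(LS_Supplier sourcing=19, LS_Pilot run=7) = 7; LS_User testing = 7−7 = 0
LF_Prototype build = min(LS_Tooling=16, LS_Supplier sourcing=19, LS_QA=23) = 16; LS_Prototype build = 16−9 = 7
LF_Concept design = LS_QA = 23; LS_Concept design = 23−6 = 17
Slack_QA = LS_QA − ES_QA = 23 − 9 = 14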